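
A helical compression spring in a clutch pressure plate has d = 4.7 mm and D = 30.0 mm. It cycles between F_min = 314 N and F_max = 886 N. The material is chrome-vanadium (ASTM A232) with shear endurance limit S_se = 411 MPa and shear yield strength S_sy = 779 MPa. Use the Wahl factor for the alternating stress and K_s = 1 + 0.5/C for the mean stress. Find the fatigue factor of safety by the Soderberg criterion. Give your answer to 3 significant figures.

0.804

C = D/d = 30.0/4.7 = 6.3830; K_W = (4C−1)/(4C−4)+0.615/C = 1.2357; K_s = 1+0.5/C = 1.0783
F_a = (F_max−F_min)/2 = 286 N; F_m = (F_max+F_min)/2 = 600 N
τ_a = K_W·8F_aD/(πd³) = 1.2357 × 210.44 = 260.04 MPa
τ_m = K_s·8F_mD/(πd³) = 1.0783 × 441.49 = 476.07 MPa
Soderberg: 1/n_f = τ_a/S_se + τ_m/S_sy = 260.04/411 + 476.07/779 = 0.63270 + 0.61113 = 1.2438
n_f = 1/1.2438 = 0.804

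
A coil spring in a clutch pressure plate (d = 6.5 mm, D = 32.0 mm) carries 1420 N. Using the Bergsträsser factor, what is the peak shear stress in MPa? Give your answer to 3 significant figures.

Spring index C = D/d = 32.0/6.5 = 4.9231
K_B = (4C+2)/(4C−3) = 21.692/16.692 = 1.2995
τ₀ = 8FD/(πd³) = 8·1420·32.0/(π·6.5³) = 363520/862.76 = 421.35 MPa
τ_max = K·τ₀ = 1.2995 × 421.35 = 547.55 MPa

548 MPa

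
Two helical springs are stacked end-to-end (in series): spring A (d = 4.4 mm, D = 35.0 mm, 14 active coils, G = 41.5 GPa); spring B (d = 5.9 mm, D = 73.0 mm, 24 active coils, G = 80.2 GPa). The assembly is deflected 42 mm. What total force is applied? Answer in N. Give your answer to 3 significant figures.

k_A = Gd⁴/(8D³N_a) = (41.5×10³)(4.4⁴)/(8·35.0³·14) = 3.2392 N/mm
k_B = Gd⁴/(8D³N_a) = (80.2×10³)(5.9⁴)/(8·73.0³·24) = 1.3011 N/mm
Series: 1/k_eq = 1/3.2392 + 1/1.3011 = 1.0773; k_eq = 0.92825 N/mm
F = k_eq·δ = 0.92825·42 = 38.986 N

39.0 N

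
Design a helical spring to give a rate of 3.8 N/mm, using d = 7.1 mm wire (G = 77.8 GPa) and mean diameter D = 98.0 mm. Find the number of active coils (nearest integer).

N_a = Gd⁴/(8D³k) = (77.8×10³ × 7.1⁴)/(8 × 98.0³ × 3.8)
    = 1.97703e+08 / 2.86122e+07 = 6.91 → 7 coils

7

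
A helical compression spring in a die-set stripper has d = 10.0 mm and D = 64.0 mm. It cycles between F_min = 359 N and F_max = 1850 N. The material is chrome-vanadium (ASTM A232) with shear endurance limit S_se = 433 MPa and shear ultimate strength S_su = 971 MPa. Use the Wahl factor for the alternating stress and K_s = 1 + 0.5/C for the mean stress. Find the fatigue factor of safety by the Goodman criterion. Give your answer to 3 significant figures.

1.83

C = D/d = 64.0/10.0 = 6.4000; K_W = (4C−1)/(4C−4)+0.615/C = 1.2350; K_s = 1+0.5/C = 1.0781
F_a = (F_max−F_min)/2 = 745.5 N; F_m = (F_max+F_min)/2 = 1104.5 N
τ_a = K_W·8F_aD/(πd³) = 1.2350 × 121.5 = 150.05 MPa
τ_m = K_s·8F_mD/(πd³) = 1.0781 × 180.01 = 194.07 MPa
Goodman: 1/n_f = τ_a/S_se + τ_m/S_su = 150.05/433 + 194.07/971 = 0.34653 + 0.19986 = 0.54639
n_f = 1/0.54639 = 1.83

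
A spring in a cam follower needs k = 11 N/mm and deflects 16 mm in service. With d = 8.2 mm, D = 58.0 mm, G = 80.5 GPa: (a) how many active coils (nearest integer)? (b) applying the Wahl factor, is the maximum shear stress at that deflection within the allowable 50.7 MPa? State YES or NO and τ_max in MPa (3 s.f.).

N_a = Gd⁴/(8D³k) = (80.5×10³)(8.2⁴)/(8·58.0³·11) = 21.2 → N_a = 21
Actual rate k = Gd⁴/(8D³·21) = 11.103 N/mm
Working load F = kδ = 11.103·16 = 177.66 N
C = 58.0/8.2 = 7.0732; K_W = (4C−1)/(4C−4)+0.615/C = 1.2104
τ_max = K_W·8FD/(πd³) = 1.2104·47.589 = 57.603 MPa
τ_max > 50.7 MPa → exceeds allowable

(a) 21 coils; (b) NO, τ_max = 57.6 MPa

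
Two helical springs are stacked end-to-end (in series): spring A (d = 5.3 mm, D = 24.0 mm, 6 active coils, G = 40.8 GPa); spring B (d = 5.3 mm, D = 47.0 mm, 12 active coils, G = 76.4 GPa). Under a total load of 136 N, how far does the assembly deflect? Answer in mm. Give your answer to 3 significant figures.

k_A = Gd⁴/(8D³N_a) = (40.8×10³)(5.3⁴)/(8·24.0³·6) = 48.516 N/mm
k_B = Gd⁴/(8D³N_a) = (76.4×10³)(5.3⁴)/(8·47.0³·12) = 6.0483 N/mm
Series: 1/k_eq = 1/48.516 + 1/6.0483 = 0.18595; k_eq = 5.3779 N/mm
δ = F/k_eq = 136/5.3779 = 25.289 mm

25.3 mm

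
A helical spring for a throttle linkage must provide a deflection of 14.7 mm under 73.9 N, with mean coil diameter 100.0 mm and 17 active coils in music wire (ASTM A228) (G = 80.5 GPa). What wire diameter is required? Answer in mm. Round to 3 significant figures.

9.60 mm

Required rate k = F/δ = 73.9/14.7 = 5.0272 N/mm
d = (8D³N_a·k / G)^(1/4) = (8·100.0³·17·5.0272 / (80.5×10³))^0.25
  = (8493.2)^0.25 = 9.5999 mm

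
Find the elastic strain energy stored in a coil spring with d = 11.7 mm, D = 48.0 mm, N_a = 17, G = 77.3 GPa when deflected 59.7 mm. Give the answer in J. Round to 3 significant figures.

172 J

k = Gd⁴/(8D³N_a) = (77.3×10³)(11.7⁴)/(8·48.0³·17) = 96.308 N/mm
U = ½kδ² = 0.5 × 96.308 × 59.7² = 1.7162e+05 N·mm = 171.62 J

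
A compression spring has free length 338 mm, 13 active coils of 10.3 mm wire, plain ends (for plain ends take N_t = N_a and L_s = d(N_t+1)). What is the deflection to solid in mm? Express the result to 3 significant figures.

N_t = 13; L_s = 10.3·14 = 144.2 mm
δ_solid = L₀ − L_s = 338 − 144.2 = 193.8 mm

194 mm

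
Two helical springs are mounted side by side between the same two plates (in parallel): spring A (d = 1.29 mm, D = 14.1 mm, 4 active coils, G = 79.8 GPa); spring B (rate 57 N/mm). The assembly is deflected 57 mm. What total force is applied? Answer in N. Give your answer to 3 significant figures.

k_A = Gd⁴/(8D³N_a) = (79.8×10³)(1.29⁴)/(8·14.1³·4) = 2.4635 N/mm
Parallel: k_eq = 2.4635 + 57 = 59.464 N/mm
F = k_eq·δ = 59.464·57 = 3389.4 N

3390 N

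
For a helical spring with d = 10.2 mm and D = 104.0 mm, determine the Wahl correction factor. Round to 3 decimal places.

C = D/d = 104.0/10.2 = 10.1961
K_W = (4C−1)/(4C−4) + 0.615/C = 39.784/36.784 + 0.0603 = 1.1419

1.142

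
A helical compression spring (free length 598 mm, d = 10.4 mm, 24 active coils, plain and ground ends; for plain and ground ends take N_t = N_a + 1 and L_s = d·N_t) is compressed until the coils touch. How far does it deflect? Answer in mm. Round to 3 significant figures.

338 mm

N_t = 25; L_s = 10.4·25 = 260 mm
δ_solid = L₀ − L_s = 598 − 260 = 338 mm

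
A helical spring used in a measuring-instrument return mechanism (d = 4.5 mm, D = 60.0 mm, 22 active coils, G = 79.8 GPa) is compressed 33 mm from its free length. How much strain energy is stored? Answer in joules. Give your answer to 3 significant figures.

k = Gd⁴/(8D³N_a) = (79.8×10³)(4.5⁴)/(8·60.0³·22) = 0.86077 N/mm
U = ½kδ² = 0.5 × 0.86077 × 33² = 468.69 N·mm = 0.46869 J

0.469 J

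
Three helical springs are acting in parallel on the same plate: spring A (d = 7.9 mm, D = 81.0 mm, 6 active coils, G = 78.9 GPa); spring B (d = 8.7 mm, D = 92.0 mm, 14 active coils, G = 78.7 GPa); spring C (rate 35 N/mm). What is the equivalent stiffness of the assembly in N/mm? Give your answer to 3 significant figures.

k_A = Gd⁴/(8D³N_a) = (78.9×10³)(7.9⁴)/(8·81.0³·6) = 12.047 N/mm
k_B = Gd⁴/(8D³N_a) = (78.7×10³)(8.7⁴)/(8·92.0³·14) = 5.1698 N/mm
Parallel: k_eq = 12.047 + 5.1698 + 35 = 52.217 N/mm

52.2 N/mm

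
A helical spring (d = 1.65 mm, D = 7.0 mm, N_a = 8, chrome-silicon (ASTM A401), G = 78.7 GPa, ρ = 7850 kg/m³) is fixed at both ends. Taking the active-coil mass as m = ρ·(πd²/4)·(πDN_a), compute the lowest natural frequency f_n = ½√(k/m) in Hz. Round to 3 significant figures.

1500 Hz

k = Gd⁴/(8D³N_a) = (78.7×10³)(1.65⁴)/(8·7.0³·8) = 26.573 N/mm = 26573 N/m
Wire length L = πDN_a = π·7.0·8 = 175.93 mm
m = ρ·(πd²/4)·L = 7850 × 2.1382×10⁻⁶ m² × 0.17593 m = 0.002953 kg
f_n = ½√(k/m) = 0.5·√(26573/0.002953) = 0.5·√(8.9985e+06) = 1499.9 Hz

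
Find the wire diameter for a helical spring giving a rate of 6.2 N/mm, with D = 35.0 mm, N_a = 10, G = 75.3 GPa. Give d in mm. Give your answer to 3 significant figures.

d = (8D³N_a·k / G)^(1/4) = (8·35.0³·10·6.2 / (75.3×10³))^0.25
  = (282.42)^0.25 = 4.0994 mm

4.10 mm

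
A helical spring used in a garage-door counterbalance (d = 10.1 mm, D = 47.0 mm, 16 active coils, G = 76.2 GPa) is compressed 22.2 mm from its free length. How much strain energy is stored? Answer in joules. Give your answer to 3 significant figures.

k = Gd⁴/(8D³N_a) = (76.2×10³)(10.1⁴)/(8·47.0³·16) = 59.667 N/mm
U = ½kδ² = 0.5 × 59.667 × 22.2² = 14703 N·mm = 14.703 J

14.7 J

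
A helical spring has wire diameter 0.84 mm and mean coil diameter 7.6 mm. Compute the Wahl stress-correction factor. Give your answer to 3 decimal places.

1.161

C = D/d = 7.6/0.84 = 9.0476
K_W = (4C−1)/(4C−4) + 0.615/C = 35.190/32.190 + 0.0680 = 1.1612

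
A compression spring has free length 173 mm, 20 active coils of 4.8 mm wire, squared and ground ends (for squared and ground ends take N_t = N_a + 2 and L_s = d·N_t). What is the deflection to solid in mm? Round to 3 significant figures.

N_t = 22; L_s = 4.8·22 = 105.6 mm
δ_solid = L₀ − L_s = 173 − 105.6 = 67.4 mm

67.4 mm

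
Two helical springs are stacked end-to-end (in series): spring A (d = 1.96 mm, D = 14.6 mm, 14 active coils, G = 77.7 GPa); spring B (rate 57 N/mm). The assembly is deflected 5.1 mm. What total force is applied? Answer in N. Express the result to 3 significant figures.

k_A = Gd⁴/(8D³N_a) = (77.7×10³)(1.96⁴)/(8·14.6³·14) = 3.2898 N/mm
Series: 1/k_eq = 1/3.2898 + 1/57 = 0.32151; k_eq = 3.1103 N/mm
F = k_eq·δ = 3.1103·5.1 = 15.862 N

15.9 N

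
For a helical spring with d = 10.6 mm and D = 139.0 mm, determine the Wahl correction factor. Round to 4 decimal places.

1.1088

C = D/d = 139.0/10.6 = 13.1132
K_W = (4C−1)/(4C−4) + 0.615/C = 51.453/48.453 + 0.0469 = 1.1088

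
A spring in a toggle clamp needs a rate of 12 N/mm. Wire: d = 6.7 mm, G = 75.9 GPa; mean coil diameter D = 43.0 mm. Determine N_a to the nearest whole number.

20

N_a = Gd⁴/(8D³k) = (75.9×10³ × 6.7⁴)/(8 × 43.0³ × 12)
    = 1.52947e+08 / 7.63267e+06 = 20.04 → 20 coils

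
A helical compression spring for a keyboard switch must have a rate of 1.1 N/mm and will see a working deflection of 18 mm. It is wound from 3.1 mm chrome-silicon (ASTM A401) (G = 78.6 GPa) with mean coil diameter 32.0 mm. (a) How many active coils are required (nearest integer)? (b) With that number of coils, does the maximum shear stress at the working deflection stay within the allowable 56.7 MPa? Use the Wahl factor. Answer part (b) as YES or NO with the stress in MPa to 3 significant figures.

N_a = Gd⁴/(8D³k) = (78.6×10³)(3.1⁴)/(8·32.0³·1.1) = 25.17 → N_a = 25
Actual rate k = Gd⁴/(8D³·25) = 1.1076 N/mm
Working load F = kδ = 1.1076·18 = 19.937 N
C = 32.0/3.1 = 10.3226; K_W = (4C−1)/(4C−4)+0.615/C = 1.1400
τ_max = K_W·8FD/(πd³) = 1.1400·54.534 = 62.17 MPa
τ_max > 56.7 MPa → exceeds allowable

(a) 25 coils; (b) NO, τ_max = 62.2 MPa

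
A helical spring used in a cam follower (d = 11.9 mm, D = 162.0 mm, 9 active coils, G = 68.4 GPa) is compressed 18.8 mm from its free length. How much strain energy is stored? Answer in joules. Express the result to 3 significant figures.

0.792 J

k = Gd⁴/(8D³N_a) = (68.4×10³)(11.9⁴)/(8·162.0³·9) = 4.4809 N/mm
U = ½kδ² = 0.5 × 4.4809 × 18.8² = 791.87 N·mm = 0.79187 J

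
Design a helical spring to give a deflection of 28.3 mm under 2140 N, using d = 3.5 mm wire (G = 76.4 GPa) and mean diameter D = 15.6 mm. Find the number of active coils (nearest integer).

Required rate k = F/δ = 2140/28.3 = 75.618 N/mm
N_a = Gd⁴/(8D³k) = (76.4×10³ × 3.5⁴)/(8 × 15.6³ × 75.618)
    = 1.14648e+07 / 2.29663e+06 = 4.992 → 5 coils

5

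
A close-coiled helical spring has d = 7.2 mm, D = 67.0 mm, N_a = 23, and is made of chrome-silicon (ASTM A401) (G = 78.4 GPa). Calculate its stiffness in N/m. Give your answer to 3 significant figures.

3810 N/m

k = Gd⁴/(8D³N_a) = (78.4×10³ × 7.2⁴) / (8 × 67.0³ × 23)
  = 2.10691e+08 / 5.53404e+07 = 3.8072 N/mm = 3807.2 N/m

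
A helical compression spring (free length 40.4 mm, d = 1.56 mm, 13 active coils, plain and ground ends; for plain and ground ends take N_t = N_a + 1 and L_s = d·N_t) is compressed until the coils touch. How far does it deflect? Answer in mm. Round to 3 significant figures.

18.6 mm

N_t = 14; L_s = 1.56·14 = 21.84 mm
δ_solid = L₀ − L_s = 40.4 − 21.84 = 18.56 mm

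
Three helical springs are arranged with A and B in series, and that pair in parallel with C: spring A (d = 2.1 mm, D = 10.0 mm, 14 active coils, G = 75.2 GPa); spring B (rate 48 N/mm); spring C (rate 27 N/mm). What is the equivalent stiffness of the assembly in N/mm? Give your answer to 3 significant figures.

k_A = Gd⁴/(8D³N_a) = (75.2×10³)(2.1⁴)/(8·10.0³·14) = 13.058 N/mm
Springs A,B series: k_AB = 1/(1/13.058+1/48) = 10.265 N/mm; parallel with C: k_eq = 10.265+27 = 37.265 N/mm

37.3 N/mm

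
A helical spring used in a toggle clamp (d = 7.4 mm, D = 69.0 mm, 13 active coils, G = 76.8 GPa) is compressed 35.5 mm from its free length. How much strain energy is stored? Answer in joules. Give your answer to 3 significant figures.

4.25 J

k = Gd⁴/(8D³N_a) = (76.8×10³)(7.4⁴)/(8·69.0³·13) = 6.7407 N/mm
U = ½kδ² = 0.5 × 6.7407 × 35.5² = 4247.5 N·mm = 4.2475 J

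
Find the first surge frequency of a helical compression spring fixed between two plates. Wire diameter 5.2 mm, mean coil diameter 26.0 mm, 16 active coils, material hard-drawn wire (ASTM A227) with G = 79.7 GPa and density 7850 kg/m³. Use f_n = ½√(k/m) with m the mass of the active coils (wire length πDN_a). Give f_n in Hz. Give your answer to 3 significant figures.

k = Gd⁴/(8D³N_a) = (79.7×10³)(5.2⁴)/(8·26.0³·16) = 25.903 N/mm = 25903 N/m
Wire length L = πDN_a = π·26.0·16 = 1306.9 mm
m = ρ·(πd²/4)·L = 7850 × 21.237×10⁻⁶ m² × 1.3069 m = 0.21788 kg
f_n = ½√(k/m) = 0.5·√(25903/0.21788) = 0.5·√(1.1889e+05) = 172.4 Hz

172 Hz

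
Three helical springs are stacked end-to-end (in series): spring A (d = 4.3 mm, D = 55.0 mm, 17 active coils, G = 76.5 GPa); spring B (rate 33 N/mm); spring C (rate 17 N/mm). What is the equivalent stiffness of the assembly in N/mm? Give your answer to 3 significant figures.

k_A = Gd⁴/(8D³N_a) = (76.5×10³)(4.3⁴)/(8·55.0³·17) = 1.1559 N/mm
Series: 1/k_eq = 1/1.1559 + 1/33 + 1/17 = 0.95428; k_eq = 1.0479 N/mm

1.05 N/mm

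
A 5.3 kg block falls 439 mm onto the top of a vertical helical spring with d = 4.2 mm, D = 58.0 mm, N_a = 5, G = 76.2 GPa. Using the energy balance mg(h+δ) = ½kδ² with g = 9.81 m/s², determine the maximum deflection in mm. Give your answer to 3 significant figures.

141 mm

k = Gd⁴/(8D³N_a) = (76.2×10³)(4.2⁴)/(8·58.0³·5) = 3.0381 N/mm
W = mg = 5.3 × 9.81 = 51.993 N
½kδ² − Wδ − Wh = 0 → δ = (W + √(W² + 2kWh))/k
δ = (51.993 + √(2703.3 + 138691))/3.0381 = (51.993 + 376.02)/3.0381 = 140.88 mm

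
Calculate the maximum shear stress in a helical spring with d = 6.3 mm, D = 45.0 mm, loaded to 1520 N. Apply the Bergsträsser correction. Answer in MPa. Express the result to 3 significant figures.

Spring index C = D/d = 45.0/6.3 = 7.1429
K_B = (4C+2)/(4C−3) = 30.571/25.571 = 1.1955
τ₀ = 8FD/(πd³) = 8·1520·45.0/(π·6.3³) = 547200/785.55 = 696.59 MPa
τ_max = K·τ₀ = 1.1955 × 696.59 = 832.79 MPa

833 MPa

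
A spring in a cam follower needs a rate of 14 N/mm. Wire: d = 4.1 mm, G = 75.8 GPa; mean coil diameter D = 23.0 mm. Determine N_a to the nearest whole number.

N_a = Gd⁴/(8D³k) = (75.8×10³ × 4.1⁴)/(8 × 23.0³ × 14)
    = 2.14193e+07 / 1.3627e+06 = 15.72 → 16 coils

16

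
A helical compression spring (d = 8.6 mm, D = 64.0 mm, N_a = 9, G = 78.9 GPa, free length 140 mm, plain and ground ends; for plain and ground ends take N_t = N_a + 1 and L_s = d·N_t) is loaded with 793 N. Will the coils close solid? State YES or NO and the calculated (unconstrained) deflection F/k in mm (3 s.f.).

NO, δ = 34.7 mm

k = Gd⁴/(8D³N_a) = (78.9×10³)(8.6⁴)/(8·64.0³·9) = 22.866 N/mm
N_t = 10; L_s = 8.6·10 = 86 mm; δ_solid = L₀ − L_s = 140 − 86 = 54 mm
δ = F/k = 793/22.866 = 34.68 mm
δ < δ_solid → spring does not go solid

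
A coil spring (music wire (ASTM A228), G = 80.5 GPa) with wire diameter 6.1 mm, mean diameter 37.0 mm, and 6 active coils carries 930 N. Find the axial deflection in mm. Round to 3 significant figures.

k = Gd⁴/(8D³N_a) = (80.5×10³)(6.1⁴)/(8·37.0³·6) = 45.843 N/mm
δ = F/k = 930 / 45.843 = 20.287 mm

20.3 mm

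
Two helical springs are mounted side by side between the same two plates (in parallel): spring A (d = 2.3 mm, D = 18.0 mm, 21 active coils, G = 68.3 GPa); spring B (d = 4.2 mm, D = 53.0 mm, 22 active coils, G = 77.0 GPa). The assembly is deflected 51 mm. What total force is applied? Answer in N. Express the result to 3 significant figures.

k_A = Gd⁴/(8D³N_a) = (68.3×10³)(2.3⁴)/(8·18.0³·21) = 1.9508 N/mm
k_B = Gd⁴/(8D³N_a) = (77.0×10³)(4.2⁴)/(8·53.0³·22) = 0.91442 N/mm
Parallel: k_eq = 1.9508 + 0.91442 = 2.8652 N/mm
F = k_eq·δ = 2.8652·51 = 146.12 N

146 N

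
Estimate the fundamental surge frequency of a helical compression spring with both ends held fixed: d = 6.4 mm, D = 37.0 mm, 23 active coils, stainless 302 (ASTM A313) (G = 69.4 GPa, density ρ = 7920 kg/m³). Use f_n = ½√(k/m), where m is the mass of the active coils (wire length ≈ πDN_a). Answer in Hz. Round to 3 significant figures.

67.7 Hz

k = Gd⁴/(8D³N_a) = (69.4×10³)(6.4⁴)/(8·37.0³·23) = 12.493 N/mm = 12493 N/m
Wire length L = πDN_a = π·37.0·23 = 2673.5 mm
m = ρ·(πd²/4)·L = 7920 × 32.17×10⁻⁶ m² × 2.6735 m = 0.68117 kg
f_n = ½√(k/m) = 0.5·√(12493/0.68117) = 0.5·√(18340) = 67.713 Hz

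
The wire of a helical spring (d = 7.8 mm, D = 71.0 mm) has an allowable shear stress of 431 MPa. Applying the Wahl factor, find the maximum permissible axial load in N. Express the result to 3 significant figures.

C = D/d = 71.0/7.8 = 9.1026
K_W = (4C−1)/(4C−4) + 0.615/C = 35.410/32.410 + 0.0676 = 1.1601
τ_max = K·8FD/(πd³) → F_max = τ_allow·πd³/(8DK)
F_max = 431·π·7.8³/(8·71.0·1.1601) = 6.4256e+05/658.95 = 975.12 N

975 N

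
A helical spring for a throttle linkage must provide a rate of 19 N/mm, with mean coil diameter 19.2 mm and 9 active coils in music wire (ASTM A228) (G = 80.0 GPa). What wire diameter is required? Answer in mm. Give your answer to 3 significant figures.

d = (8D³N_a·k / G)^(1/4) = (8·19.2³·9·19 / (80.0×10³))^0.25
  = (121.03)^0.25 = 3.3168 mm

3.32 mm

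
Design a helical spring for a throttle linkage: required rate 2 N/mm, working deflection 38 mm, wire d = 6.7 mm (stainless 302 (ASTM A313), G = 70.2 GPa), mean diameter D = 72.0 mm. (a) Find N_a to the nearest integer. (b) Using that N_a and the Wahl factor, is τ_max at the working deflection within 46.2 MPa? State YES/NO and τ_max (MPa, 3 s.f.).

N_a = Gd⁴/(8D³k) = (70.2×10³)(6.7⁴)/(8·72.0³·2) = 23.69 → N_a = 24
Actual rate k = Gd⁴/(8D³·24) = 1.974 N/mm
Working load F = kδ = 1.974·38 = 75.01 N
C = 72.0/6.7 = 10.7463; K_W = (4C−1)/(4C−4)+0.615/C = 1.1342
τ_max = K_W·8FD/(πd³) = 1.1342·45.727 = 51.862 MPa
τ_max > 46.2 MPa → exceeds allowable

(a) 24 coils; (b) NO, τ_max = 51.9 MPa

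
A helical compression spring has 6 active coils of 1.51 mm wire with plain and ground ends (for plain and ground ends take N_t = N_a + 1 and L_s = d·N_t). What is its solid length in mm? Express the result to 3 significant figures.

10.6 mm

plain and ground ends: N_t = N_a + 1 = 6 + 1 = 7
L_s = d·N_t = 1.51 × 7 = 10.57 mm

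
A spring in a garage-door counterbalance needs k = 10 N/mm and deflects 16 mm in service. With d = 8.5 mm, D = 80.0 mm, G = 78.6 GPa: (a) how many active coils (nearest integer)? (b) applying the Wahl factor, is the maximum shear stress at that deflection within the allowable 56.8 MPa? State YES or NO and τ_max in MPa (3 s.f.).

N_a = Gd⁴/(8D³k) = (78.6×10³)(8.5⁴)/(8·80.0³·10) = 10.02 → N_a = 10
Actual rate k = Gd⁴/(8D³·10) = 10.017 N/mm
Working load F = kδ = 10.017·16 = 160.27 N
C = 80.0/8.5 = 9.4118; K_W = (4C−1)/(4C−4)+0.615/C = 1.1545
τ_max = K_W·8FD/(πd³) = 1.1545·53.166 = 61.38 MPa
τ_max > 56.8 MPa → exceeds allowable

(a) 10 coils; (b) NO, τ_max = 61.4 MPa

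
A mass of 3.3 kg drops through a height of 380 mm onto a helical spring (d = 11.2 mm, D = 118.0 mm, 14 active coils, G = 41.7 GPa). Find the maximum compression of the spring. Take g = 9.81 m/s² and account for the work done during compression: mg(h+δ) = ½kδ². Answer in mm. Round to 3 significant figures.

k = Gd⁴/(8D³N_a) = (41.7×10³)(11.2⁴)/(8·118.0³·14) = 3.5657 N/mm
W = mg = 3.3 × 9.81 = 32.373 N
½kδ² − Wδ − Wh = 0 → δ = (W + √(W² + 2kWh))/k
δ = (32.373 + √(1048 + 87728.5))/3.5657 = (32.373 + 297.95)/3.5657 = 92.64 mm

92.6 mm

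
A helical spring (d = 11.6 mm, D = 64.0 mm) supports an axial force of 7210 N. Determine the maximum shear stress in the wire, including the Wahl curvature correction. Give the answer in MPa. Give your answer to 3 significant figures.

Spring index C = D/d = 64.0/11.6 = 5.5172
K_W = (4C−1)/(4C−4) + 0.615/C = 21.069/18.069 + 0.1115 = 1.2775
τ₀ = 8FD/(πd³) = 8·7210·64.0/(π·11.6³) = 3.69152e+06/4903.7 = 752.8 MPa
τ_max = K·τ₀ = 1.2775 × 752.8 = 961.71 MPa

962 MPa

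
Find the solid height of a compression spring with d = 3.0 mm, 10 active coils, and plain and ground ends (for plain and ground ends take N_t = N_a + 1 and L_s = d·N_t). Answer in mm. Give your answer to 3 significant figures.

plain and ground ends: N_t = N_a + 1 = 10 + 1 = 11
L_s = d·N_t = 3.0 × 11 = 33 mm

33.0 mm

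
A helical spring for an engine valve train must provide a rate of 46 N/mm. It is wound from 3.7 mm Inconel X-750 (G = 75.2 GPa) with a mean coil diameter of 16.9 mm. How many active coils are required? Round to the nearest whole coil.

N_a = Gd⁴/(8D³k) = (75.2×10³ × 3.7⁴)/(8 × 16.9³ × 46)
    = 1.40937e+07 / 1.77627e+06 = 7.934 → 8 coils

8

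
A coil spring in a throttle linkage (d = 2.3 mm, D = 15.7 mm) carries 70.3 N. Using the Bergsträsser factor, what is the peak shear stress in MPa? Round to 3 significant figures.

279 MPa

Spring index C = D/d = 15.7/2.3 = 6.8261
K_B = (4C+2)/(4C−3) = 29.304/24.304 = 1.2057
τ₀ = 8FD/(πd³) = 8·70.3·15.7/(π·2.3³) = 8829.68/38.224 = 231 MPa
τ_max = K·τ₀ = 1.2057 × 231 = 278.52 MPa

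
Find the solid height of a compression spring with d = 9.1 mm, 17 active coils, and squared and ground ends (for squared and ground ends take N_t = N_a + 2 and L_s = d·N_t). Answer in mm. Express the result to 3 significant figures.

173 mm

squared and ground ends: N_t = N_a + 2 = 17 + 2 = 19
L_s = d·N_t = 9.1 × 19 = 172.9 mm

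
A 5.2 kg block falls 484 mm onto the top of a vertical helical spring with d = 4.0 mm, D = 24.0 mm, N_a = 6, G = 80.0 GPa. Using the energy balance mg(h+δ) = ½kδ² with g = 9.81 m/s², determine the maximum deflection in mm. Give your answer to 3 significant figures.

41.7 mm

k = Gd⁴/(8D³N_a) = (80.0×10³)(4.0⁴)/(8·24.0³·6) = 30.864 N/mm
W = mg = 5.2 × 9.81 = 51.012 N
½kδ² − Wδ − Wh = 0 → δ = (W + √(W² + 2kWh))/k
δ = (51.012 + √(2602.2 + 1.52406e+06))/30.864 = (51.012 + 1235.6)/30.864 = 41.686 mm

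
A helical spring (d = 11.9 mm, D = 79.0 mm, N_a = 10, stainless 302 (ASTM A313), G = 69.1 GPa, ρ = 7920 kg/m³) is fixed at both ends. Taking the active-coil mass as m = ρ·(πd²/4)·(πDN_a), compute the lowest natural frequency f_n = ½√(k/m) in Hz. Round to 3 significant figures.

k = Gd⁴/(8D³N_a) = (69.1×10³)(11.9⁴)/(8·79.0³·10) = 35.131 N/mm = 35131 N/m
Wire length L = πDN_a = π·79.0·10 = 2481.9 mm
m = ρ·(πd²/4)·L = 7920 × 111.22×10⁻⁶ m² × 2.4819 m = 2.1862 kg
f_n = ½√(k/m) = 0.5·√(35131/2.1862) = 0.5·√(16070) = 63.383 Hz

63.4 Hz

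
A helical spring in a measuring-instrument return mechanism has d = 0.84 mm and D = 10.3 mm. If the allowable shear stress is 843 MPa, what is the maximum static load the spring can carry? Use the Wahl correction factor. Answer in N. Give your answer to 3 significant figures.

17.1 N

C = D/d = 10.3/0.84 = 12.2619
K_W = (4C−1)/(4C−4) + 0.615/C = 48.048/45.048 + 0.0502 = 1.1168
τ_max = K·8FD/(πd³) → F_max = τ_allow·πd³/(8DK)
F_max = 843·π·0.84³/(8·10.3·1.1168) = 1569.7/92.02 = 17.058 N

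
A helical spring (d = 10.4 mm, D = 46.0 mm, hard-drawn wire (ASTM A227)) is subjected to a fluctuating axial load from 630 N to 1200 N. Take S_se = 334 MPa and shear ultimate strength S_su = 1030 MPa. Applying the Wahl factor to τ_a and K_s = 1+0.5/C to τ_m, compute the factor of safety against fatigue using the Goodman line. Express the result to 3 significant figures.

C = D/d = 46.0/10.4 = 4.4231; K_W = (4C−1)/(4C−4)+0.615/C = 1.3581; K_s = 1+0.5/C = 1.1130
F_a = (F_max−F_min)/2 = 285 N; F_m = (F_max+F_min)/2 = 915 N
τ_a = K_W·8F_aD/(πd³) = 1.3581 × 29.679 = 40.308 MPa
τ_m = K_s·8F_mD/(πd³) = 1.1130 × 95.284 = 106.06 MPa
Goodman: 1/n_f = τ_a/S_se + τ_m/S_su = 40.308/334 + 106.06/1030 = 0.12068 + 0.10297 = 0.22365
n_f = 1/0.22365 = 4.471

4.47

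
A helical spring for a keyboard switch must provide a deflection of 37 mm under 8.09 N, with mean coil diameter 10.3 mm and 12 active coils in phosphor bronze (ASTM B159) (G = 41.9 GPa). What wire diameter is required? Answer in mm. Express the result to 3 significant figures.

0.860 mm

Required rate k = F/δ = 8.09/37 = 0.21865 N/mm
d = (8D³N_a·k / G)^(1/4) = (8·10.3³·12·0.21865 / (41.9×10³))^0.25
  = (0.54741)^0.25 = 0.8602 mm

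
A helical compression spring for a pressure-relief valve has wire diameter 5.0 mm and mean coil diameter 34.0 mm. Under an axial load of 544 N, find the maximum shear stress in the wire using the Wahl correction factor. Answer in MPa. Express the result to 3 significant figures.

Spring index C = D/d = 34.0/5.0 = 6.8000
K_W = (4C−1)/(4C−4) + 0.615/C = 26.200/23.200 + 0.0904 = 1.2198
τ₀ = 8FD/(πd³) = 8·544·34.0/(π·5.0³) = 147968/392.7 = 376.8 MPa
τ_max = K·τ₀ = 1.2198 × 376.8 = 459.6 MPa

460 MPa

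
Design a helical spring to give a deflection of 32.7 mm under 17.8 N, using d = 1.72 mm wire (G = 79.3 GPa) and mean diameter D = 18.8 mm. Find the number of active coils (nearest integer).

Required rate k = F/δ = 17.8/32.7 = 0.54434 N/mm
N_a = Gd⁴/(8D³k) = (79.3×10³ × 1.72⁴)/(8 × 18.8³ × 0.54434)
    = 694044 / 28935.8 = 23.99 → 24 coils

24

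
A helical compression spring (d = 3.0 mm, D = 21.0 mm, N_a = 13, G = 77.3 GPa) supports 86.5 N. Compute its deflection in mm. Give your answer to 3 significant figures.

k = Gd⁴/(8D³N_a) = (77.3×10³)(3.0⁴)/(8·21.0³·13) = 6.5009 N/mm
δ = F/k = 86.5 / 6.5009 = 13.306 mm

13.3 mm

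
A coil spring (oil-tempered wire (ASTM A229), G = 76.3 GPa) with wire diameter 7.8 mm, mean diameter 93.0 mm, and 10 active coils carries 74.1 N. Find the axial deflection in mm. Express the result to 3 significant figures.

16.9 mm

k = Gd⁴/(8D³N_a) = (76.3×10³)(7.8⁴)/(8·93.0³·10) = 4.389 N/mm
δ = F/k = 74.1 / 4.389 = 16.883 mm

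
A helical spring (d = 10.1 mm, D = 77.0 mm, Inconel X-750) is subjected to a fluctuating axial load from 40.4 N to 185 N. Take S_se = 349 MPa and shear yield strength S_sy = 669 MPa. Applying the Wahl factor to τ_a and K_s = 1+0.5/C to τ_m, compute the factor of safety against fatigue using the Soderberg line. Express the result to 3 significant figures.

C = D/d = 77.0/10.1 = 7.6238; K_W = (4C−1)/(4C−4)+0.615/C = 1.1939; K_s = 1+0.5/C = 1.0656
F_a = (F_max−F_min)/2 = 72.3 N; F_m = (F_max+F_min)/2 = 112.7 N
τ_a = K_W·8F_aD/(πd³) = 1.1939 × 13.76 = 16.428 MPa
τ_m = K_s·8F_mD/(πd³) = 1.0656 × 21.448 = 22.855 MPa
Soderberg: 1/n_f = τ_a/S_se + τ_m/S_sy = 16.428/349 + 22.855/669 = 0.04707 + 0.03416 = 0.081233
n_f = 1/0.081233 = 12.31

12.3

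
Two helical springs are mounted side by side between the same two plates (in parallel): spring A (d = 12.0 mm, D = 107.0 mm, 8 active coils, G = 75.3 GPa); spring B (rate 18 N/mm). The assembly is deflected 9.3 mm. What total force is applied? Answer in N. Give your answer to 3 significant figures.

353 N

k_A = Gd⁴/(8D³N_a) = (75.3×10³)(12.0⁴)/(8·107.0³·8) = 19.915 N/mm
Parallel: k_eq = 19.915 + 18 = 37.915 N/mm
F = k_eq·δ = 37.915·9.3 = 352.61 N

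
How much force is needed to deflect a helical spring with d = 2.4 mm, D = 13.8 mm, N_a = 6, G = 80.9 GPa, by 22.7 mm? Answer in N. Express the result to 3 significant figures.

k = Gd⁴/(8D³N_a) = (80.9×10³)(2.4⁴)/(8·13.8³·6) = 21.277 N/mm
F = k·δ = 21.277 × 22.7 = 482.99 N

483 N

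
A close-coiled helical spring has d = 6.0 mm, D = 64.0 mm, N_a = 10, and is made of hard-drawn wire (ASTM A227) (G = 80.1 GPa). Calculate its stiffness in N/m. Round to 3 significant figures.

4950 N/m

k = Gd⁴/(8D³N_a) = (80.1×10³ × 6.0⁴) / (8 × 64.0³ × 10)
  = 1.0381e+08 / 2.09715e+07 = 4.95 N/mm = 4950 N/m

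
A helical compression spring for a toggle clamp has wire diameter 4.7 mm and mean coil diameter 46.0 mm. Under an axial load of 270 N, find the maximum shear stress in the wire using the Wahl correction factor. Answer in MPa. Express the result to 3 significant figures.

350 MPa

Spring index C = D/d = 46.0/4.7 = 9.7872
K_W = (4C−1)/(4C−4) + 0.615/C = 38.149/35.149 + 0.0628 = 1.1482
τ₀ = 8FD/(πd³) = 8·270·46.0/(π·4.7³) = 99360/326.17 = 304.63 MPa
τ_max = K·τ₀ = 1.1482 × 304.63 = 349.77 MPa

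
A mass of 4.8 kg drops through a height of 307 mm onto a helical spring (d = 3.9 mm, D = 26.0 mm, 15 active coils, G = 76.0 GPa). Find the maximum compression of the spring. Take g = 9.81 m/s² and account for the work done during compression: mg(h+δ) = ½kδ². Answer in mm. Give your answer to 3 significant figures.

k = Gd⁴/(8D³N_a) = (76.0×10³)(3.9⁴)/(8·26.0³·15) = 8.3362 N/mm
W = mg = 4.8 × 9.81 = 47.088 N
½kδ² − Wδ − Wh = 0 → δ = (W + √(W² + 2kWh))/k
δ = (47.088 + √(2217.3 + 241018))/8.3362 = (47.088 + 493.19)/8.3362 = 64.811 mm

64.8 mm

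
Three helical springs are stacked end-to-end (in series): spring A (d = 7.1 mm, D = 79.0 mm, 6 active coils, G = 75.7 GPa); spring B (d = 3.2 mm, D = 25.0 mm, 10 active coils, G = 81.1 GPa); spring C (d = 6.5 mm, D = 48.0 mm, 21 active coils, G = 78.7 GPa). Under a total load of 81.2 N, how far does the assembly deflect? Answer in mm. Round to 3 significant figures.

k_A = Gd⁴/(8D³N_a) = (75.7×10³)(7.1⁴)/(8·79.0³·6) = 8.1284 N/mm
k_B = Gd⁴/(8D³N_a) = (81.1×10³)(3.2⁴)/(8·25.0³·10) = 6.8032 N/mm
k_C = Gd⁴/(8D³N_a) = (78.7×10³)(6.5⁴)/(8·48.0³·21) = 7.5613 N/mm
Series: 1/k_eq = 1/8.1284 + 1/6.8032 + 1/7.5613 = 0.40227; k_eq = 2.4859 N/mm
δ = F/k_eq = 81.2/2.4859 = 32.664 mm

32.7 mm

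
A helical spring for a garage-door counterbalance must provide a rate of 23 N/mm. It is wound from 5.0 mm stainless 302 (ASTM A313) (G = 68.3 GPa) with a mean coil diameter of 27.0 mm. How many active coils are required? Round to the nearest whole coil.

12

N_a = Gd⁴/(8D³k) = (68.3×10³ × 5.0⁴)/(8 × 27.0³ × 23)
    = 4.26875e+07 / 3.62167e+06 = 11.79 → 12 coils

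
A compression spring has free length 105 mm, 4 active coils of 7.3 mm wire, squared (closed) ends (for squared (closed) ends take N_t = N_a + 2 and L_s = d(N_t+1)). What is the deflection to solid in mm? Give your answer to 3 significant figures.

53.9 mm

N_t = 6; L_s = 7.3·7 = 51.1 mm
δ_solid = L₀ − L_s = 105 − 51.1 = 53.9 mm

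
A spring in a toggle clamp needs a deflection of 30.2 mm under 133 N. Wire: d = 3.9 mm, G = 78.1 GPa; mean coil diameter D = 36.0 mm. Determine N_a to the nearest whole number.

Required rate k = F/δ = 133/30.2 = 4.404 N/mm
N_a = Gd⁴/(8D³k) = (78.1×10³ × 3.9⁴)/(8 × 36.0³ × 4.404)
    = 1.8068e+07 / 1.64377e+06 = 10.99 → 11 coils

11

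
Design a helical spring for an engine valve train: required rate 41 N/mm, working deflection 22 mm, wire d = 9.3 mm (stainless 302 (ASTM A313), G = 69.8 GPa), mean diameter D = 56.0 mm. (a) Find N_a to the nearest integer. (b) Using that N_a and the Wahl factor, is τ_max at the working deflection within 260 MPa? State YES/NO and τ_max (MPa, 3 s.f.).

(a) 9 coils; (b) YES, τ_max = 202 MPa

N_a = Gd⁴/(8D³k) = (69.8×10³)(9.3⁴)/(8·56.0³·41) = 9.065 → N_a = 9
Actual rate k = Gd⁴/(8D³·9) = 41.294 N/mm
Working load F = kδ = 41.294·22 = 908.48 N
C = 56.0/9.3 = 6.0215; K_W = (4C−1)/(4C−4)+0.615/C = 1.2515
τ_max = K_W·8FD/(πd³) = 1.2515·161.06 = 201.57 MPa
τ_max ≤ 260 MPa → acceptable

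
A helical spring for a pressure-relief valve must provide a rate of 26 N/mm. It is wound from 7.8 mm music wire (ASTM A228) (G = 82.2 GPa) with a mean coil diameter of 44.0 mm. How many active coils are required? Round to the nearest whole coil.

N_a = Gd⁴/(8D³k) = (82.2×10³ × 7.8⁴)/(8 × 44.0³ × 26)
    = 3.04264e+08 / 1.77183e+07 = 17.17 → 17 coils

17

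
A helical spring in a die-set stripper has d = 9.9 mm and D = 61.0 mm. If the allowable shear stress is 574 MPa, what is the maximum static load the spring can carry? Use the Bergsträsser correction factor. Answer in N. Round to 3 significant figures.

2910 N

C = D/d = 61.0/9.9 = 6.1616
K_B = (4C+2)/(4C−3) = 26.646/21.646 = 1.2310
τ_max = K·8FD/(πd³) → F_max = τ_allow·πd³/(8DK)
F_max = 574·π·9.9³/(8·61.0·1.2310) = 1.7497e+06/600.72 = 2912.7 N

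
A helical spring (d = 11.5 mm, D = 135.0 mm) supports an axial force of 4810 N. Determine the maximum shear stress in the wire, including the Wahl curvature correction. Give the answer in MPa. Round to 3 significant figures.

Spring index C = D/d = 135.0/11.5 = 11.7391
K_W = (4C−1)/(4C−4) + 0.615/C = 45.957/42.957 + 0.0524 = 1.1222
τ₀ = 8FD/(πd³) = 8·4810·135.0/(π·11.5³) = 5.1948e+06/4778 = 1087.2 MPa
τ_max = K·τ₀ = 1.1222 × 1087.2 = 1220.1 MPa

1220 MPa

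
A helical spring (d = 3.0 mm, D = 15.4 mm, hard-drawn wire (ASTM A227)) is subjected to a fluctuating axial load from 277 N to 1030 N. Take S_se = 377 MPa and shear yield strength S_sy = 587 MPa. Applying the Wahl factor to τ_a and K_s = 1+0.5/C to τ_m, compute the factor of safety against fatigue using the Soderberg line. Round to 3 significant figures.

C = D/d = 15.4/3.0 = 5.1333; K_W = (4C−1)/(4C−4)+0.615/C = 1.3013; K_s = 1+0.5/C = 1.0974
F_a = (F_max−F_min)/2 = 376.5 N; F_m = (F_max+F_min)/2 = 653.5 N
τ_a = K_W·8F_aD/(πd³) = 1.3013 × 546.84 = 711.58 MPa
τ_m = K_s·8F_mD/(πd³) = 1.0974 × 949.17 = 1041.6 MPa
Soderberg: 1/n_f = τ_a/S_se + τ_m/S_sy = 711.58/377 + 1041.6/587 = 1.88749 + 1.77448 = 3.662
n_f = 1/3.662 = 0.2731

0.273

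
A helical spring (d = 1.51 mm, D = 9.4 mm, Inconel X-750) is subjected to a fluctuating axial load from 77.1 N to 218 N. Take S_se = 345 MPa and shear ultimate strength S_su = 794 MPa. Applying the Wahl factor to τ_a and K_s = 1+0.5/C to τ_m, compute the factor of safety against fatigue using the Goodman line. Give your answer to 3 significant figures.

C = D/d = 9.4/1.51 = 6.2252; K_W = (4C−1)/(4C−4)+0.615/C = 1.2423; K_s = 1+0.5/C = 1.0803
F_a = (F_max−F_min)/2 = 70.45 N; F_m = (F_max+F_min)/2 = 147.55 N
τ_a = K_W·8F_aD/(πd³) = 1.2423 × 489.8 = 608.49 MPa
τ_m = K_s·8F_mD/(πd³) = 1.0803 × 1025.8 = 1108.2 MPa
Goodman: 1/n_f = τ_a/S_se + τ_m/S_su = 608.49/345 + 1108.2/794 = 1.76374 + 1.39575 = 3.1595
n_f = 1/3.1595 = 0.3165

0.317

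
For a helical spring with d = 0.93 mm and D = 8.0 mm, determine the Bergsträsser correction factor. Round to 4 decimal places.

1.1592

C = D/d = 8.0/0.93 = 8.6022
K_B = (4C+2)/(4C−3) = 36.409/31.409 = 1.1592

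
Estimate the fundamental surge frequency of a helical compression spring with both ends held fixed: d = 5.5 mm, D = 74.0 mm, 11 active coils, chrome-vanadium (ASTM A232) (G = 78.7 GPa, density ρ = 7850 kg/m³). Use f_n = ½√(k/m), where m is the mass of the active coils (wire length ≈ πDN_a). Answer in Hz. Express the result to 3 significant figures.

32.5 Hz

k = Gd⁴/(8D³N_a) = (78.7×10³)(5.5⁴)/(8·74.0³·11) = 2.0195 N/mm = 2019.5 N/m
Wire length L = πDN_a = π·74.0·11 = 2557.3 mm
m = ρ·(πd²/4)·L = 7850 × 23.758×10⁻⁶ m² × 2.5573 m = 0.47694 kg
f_n = ½√(k/m) = 0.5·√(2019.5/0.47694) = 0.5·√(4234.4) = 32.536 Hz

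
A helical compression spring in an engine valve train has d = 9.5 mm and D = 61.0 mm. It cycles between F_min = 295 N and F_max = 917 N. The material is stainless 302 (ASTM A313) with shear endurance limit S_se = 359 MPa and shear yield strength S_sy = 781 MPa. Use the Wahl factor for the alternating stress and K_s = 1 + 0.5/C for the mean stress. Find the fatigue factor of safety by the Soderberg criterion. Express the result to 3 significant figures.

2.90

C = D/d = 61.0/9.5 = 6.4211; K_W = (4C−1)/(4C−4)+0.615/C = 1.2341; K_s = 1+0.5/C = 1.0779
F_a = (F_max−F_min)/2 = 311 N; F_m = (F_max+F_min)/2 = 606 N
τ_a = K_W·8F_aD/(πd³) = 1.2341 × 56.346 = 69.538 MPa
τ_m = K_s·8F_mD/(πd³) = 1.0779 × 109.79 = 118.34 MPa
Soderberg: 1/n_f = τ_a/S_se + τ_m/S_sy = 69.538/359 + 118.34/781 = 0.19370 + 0.15153 = 0.34522
n_f = 1/0.34522 = 2.897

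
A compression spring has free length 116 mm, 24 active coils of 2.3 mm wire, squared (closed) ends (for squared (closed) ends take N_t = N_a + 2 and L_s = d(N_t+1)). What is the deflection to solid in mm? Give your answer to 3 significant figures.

N_t = 26; L_s = 2.3·27 = 62.1 mm
δ_solid = L₀ − L_s = 116 − 62.1 = 53.9 mm

53.9 mm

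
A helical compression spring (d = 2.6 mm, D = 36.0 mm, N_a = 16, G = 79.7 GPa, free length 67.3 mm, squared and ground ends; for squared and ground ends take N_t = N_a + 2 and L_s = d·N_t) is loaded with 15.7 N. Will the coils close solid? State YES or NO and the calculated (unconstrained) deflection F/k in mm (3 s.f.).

k = Gd⁴/(8D³N_a) = (79.7×10³)(2.6⁴)/(8·36.0³·16) = 0.60987 N/mm
N_t = 18; L_s = 2.6·18 = 46.8 mm; δ_solid = L₀ − L_s = 67.3 − 46.8 = 20.5 mm
δ = F/k = 15.7/0.60987 = 25.743 mm
δ ≥ δ_solid → spring goes solid

YES, δ = 25.7 mm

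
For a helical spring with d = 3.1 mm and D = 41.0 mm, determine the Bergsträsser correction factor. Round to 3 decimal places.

1.100

C = D/d = 41.0/3.1 = 13.2258
K_B = (4C+2)/(4C−3) = 54.903/49.903 = 1.1002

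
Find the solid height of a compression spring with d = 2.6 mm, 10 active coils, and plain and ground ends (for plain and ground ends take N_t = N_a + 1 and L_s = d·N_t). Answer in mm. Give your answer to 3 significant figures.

28.6 mm

plain and ground ends: N_t = N_a + 1 = 10 + 1 = 11
L_s = d·N_t = 2.6 × 11 = 28.6 mm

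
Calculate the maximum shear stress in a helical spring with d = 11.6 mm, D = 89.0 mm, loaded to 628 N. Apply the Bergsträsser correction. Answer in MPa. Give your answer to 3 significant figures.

Spring index C = D/d = 89.0/11.6 = 7.6724
K_B = (4C+2)/(4C−3) = 32.690/27.690 = 1.1806
τ₀ = 8FD/(πd³) = 8·628·89.0/(π·11.6³) = 447136/4903.7 = 91.183 MPa
τ_max = K·τ₀ = 1.1806 × 91.183 = 107.65 MPa

108 MPa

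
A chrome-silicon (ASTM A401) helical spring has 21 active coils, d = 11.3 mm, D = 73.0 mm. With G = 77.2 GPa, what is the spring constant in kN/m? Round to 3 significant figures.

k = Gd⁴/(8D³N_a) = (77.2×10³ × 11.3⁴) / (8 × 73.0³ × 21)
  = 1.25873e+09 / 6.53549e+07 = 19.26 N/mm

19.3 kN/m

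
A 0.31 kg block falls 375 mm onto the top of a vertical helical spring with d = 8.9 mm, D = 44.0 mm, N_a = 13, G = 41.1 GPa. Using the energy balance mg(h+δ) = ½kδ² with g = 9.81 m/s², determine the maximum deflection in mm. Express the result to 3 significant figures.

8.96 mm

k = Gd⁴/(8D³N_a) = (41.1×10³)(8.9⁴)/(8·44.0³·13) = 29.108 N/mm
W = mg = 0.31 × 9.81 = 3.0411 N
½kδ² − Wδ − Wh = 0 → δ = (W + √(W² + 2kWh))/k
δ = (3.0411 + √(9.2483 + 66390))/29.108 = (3.0411 + 257.68)/29.108 = 8.9571 mm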